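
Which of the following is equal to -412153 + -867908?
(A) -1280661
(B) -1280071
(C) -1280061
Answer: C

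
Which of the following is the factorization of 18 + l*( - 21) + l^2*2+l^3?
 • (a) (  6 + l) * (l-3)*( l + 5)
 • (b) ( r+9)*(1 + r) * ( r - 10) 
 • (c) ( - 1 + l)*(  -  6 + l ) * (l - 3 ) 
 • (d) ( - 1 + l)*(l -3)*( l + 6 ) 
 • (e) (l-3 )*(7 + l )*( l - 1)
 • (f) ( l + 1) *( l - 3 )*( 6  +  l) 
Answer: d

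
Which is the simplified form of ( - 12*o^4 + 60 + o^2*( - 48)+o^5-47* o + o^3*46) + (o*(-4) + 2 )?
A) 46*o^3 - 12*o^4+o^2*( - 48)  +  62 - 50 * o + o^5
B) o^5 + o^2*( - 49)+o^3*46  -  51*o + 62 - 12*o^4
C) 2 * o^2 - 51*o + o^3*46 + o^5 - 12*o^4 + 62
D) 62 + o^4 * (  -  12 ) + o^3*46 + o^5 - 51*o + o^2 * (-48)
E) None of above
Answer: D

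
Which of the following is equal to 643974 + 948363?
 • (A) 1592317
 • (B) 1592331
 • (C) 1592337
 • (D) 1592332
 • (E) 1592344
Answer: C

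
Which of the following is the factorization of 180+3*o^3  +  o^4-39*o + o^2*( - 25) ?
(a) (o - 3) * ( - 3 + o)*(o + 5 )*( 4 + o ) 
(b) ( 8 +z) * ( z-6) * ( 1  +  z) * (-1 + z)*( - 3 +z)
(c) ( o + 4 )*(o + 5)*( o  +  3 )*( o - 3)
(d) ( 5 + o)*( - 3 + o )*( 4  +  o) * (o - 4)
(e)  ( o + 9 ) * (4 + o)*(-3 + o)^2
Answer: a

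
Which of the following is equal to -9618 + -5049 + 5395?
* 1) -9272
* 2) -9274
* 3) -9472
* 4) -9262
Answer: 1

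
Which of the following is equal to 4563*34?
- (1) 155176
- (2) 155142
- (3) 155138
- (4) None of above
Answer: 2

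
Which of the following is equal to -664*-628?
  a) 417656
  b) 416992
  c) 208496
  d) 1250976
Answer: b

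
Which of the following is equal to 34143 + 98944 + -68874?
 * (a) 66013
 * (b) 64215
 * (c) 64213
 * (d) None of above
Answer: c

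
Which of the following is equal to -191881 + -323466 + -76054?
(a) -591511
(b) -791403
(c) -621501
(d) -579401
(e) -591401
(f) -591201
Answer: e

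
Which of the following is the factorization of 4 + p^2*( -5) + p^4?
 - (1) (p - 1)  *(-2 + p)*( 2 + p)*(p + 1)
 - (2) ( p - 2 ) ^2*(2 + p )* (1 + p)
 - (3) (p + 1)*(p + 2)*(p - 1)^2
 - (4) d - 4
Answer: 1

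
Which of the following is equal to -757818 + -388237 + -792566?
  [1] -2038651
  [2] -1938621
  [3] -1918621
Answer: 2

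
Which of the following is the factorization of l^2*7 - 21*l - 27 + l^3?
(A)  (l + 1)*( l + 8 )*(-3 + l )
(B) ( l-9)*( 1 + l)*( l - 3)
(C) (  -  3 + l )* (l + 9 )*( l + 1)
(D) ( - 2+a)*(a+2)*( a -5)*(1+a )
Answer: C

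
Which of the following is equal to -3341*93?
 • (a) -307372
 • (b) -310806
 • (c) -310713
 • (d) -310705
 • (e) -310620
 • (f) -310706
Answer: c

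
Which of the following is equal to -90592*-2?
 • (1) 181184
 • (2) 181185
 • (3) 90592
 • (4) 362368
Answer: 1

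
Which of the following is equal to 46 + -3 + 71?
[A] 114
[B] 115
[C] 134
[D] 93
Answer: A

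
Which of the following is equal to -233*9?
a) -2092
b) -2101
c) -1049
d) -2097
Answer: d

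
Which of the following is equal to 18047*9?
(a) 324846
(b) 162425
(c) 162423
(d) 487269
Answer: c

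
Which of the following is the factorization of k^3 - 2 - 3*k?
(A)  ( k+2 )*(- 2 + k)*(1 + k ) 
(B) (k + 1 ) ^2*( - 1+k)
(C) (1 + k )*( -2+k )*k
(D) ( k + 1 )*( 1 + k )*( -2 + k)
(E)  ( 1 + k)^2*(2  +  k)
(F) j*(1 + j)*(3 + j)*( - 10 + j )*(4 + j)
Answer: D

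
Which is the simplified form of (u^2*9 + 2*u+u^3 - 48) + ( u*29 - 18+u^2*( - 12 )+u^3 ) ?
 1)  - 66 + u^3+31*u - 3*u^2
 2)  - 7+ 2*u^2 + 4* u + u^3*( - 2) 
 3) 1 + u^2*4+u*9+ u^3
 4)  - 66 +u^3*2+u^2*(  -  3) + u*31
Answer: 4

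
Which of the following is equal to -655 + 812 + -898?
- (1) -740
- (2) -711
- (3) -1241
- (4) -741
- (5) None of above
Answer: 4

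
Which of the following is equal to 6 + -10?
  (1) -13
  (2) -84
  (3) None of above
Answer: 3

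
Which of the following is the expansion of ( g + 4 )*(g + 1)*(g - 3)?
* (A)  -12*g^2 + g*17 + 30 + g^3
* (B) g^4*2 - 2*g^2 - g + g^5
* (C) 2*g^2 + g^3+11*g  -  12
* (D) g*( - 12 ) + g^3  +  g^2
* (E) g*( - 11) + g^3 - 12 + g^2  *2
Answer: E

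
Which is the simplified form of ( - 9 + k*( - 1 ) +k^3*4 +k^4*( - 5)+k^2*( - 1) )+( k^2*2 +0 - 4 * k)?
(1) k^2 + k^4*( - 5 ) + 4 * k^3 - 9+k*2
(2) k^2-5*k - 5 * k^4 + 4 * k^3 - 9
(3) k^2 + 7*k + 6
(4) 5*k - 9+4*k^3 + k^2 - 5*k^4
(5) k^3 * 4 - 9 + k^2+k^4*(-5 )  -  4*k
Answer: 2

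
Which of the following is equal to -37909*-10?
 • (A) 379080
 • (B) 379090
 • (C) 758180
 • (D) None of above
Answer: B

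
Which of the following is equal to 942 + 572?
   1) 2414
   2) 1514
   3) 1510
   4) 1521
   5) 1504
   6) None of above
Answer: 2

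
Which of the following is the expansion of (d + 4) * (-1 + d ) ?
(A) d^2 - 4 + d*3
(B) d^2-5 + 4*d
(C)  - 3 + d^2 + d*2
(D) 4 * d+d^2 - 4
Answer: A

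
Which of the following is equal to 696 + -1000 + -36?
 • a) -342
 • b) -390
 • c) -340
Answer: c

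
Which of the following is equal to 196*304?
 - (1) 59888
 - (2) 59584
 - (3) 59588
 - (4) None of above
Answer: 2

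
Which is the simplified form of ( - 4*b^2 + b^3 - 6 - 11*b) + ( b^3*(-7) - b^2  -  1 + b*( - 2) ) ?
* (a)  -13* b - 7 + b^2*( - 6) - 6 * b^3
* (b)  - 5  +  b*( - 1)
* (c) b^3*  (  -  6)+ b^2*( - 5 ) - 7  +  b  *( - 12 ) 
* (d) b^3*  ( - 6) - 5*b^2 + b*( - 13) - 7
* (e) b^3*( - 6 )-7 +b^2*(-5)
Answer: d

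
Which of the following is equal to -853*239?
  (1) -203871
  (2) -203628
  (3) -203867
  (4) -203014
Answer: 3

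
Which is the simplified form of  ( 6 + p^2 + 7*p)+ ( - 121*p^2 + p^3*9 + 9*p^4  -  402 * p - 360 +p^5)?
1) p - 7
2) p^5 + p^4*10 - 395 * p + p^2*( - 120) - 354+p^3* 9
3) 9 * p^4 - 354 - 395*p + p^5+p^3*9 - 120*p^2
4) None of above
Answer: 3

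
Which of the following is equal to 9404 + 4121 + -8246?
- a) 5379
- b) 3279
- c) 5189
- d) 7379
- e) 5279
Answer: e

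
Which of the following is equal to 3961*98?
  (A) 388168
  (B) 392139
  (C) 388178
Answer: C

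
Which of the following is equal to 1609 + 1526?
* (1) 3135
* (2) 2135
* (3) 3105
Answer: 1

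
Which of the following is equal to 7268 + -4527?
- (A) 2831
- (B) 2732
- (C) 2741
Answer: C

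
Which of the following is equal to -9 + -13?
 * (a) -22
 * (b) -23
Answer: a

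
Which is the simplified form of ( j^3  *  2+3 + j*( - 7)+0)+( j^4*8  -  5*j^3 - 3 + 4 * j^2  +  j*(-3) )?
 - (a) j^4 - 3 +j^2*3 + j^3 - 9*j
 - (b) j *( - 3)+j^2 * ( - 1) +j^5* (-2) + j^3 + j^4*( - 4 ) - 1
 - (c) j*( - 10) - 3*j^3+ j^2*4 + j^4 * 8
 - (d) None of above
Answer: c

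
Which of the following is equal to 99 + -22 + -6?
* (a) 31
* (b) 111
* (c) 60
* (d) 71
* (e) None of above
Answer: d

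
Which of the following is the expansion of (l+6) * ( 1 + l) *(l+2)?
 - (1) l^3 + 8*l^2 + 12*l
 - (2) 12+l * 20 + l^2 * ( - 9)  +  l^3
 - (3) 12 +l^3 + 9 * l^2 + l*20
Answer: 3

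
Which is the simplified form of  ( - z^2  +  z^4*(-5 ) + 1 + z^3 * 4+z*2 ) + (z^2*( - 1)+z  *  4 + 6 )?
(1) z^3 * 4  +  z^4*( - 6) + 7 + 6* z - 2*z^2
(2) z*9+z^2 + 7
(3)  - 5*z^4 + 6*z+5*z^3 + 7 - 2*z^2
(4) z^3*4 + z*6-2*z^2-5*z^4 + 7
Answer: 4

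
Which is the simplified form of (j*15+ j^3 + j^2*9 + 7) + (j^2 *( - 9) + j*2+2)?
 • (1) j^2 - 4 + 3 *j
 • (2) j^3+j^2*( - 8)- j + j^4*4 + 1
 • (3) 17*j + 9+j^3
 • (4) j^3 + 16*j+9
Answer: 3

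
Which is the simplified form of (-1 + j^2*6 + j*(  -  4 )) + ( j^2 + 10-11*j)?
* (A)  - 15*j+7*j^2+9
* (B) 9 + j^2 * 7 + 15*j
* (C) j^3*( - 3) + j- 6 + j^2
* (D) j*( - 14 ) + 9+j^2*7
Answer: A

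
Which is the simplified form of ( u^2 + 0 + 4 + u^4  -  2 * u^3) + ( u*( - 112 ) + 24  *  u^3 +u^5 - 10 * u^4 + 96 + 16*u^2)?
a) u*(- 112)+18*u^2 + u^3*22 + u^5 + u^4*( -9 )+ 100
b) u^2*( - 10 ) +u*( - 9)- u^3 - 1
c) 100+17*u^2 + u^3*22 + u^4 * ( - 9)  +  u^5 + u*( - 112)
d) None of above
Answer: c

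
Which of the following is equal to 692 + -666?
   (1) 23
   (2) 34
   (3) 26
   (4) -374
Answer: 3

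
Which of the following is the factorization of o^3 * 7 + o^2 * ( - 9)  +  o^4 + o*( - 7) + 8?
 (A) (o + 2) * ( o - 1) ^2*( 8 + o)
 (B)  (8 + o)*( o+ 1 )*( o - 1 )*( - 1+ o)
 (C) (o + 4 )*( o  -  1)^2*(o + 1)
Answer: B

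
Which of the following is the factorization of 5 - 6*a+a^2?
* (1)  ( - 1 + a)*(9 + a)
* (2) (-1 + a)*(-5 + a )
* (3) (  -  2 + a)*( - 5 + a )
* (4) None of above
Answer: 2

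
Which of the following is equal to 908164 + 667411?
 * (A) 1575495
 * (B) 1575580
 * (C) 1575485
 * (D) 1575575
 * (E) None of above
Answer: D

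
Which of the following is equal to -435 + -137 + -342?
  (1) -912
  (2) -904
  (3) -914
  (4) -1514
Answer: 3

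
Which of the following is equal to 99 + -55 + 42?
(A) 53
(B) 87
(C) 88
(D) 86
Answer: D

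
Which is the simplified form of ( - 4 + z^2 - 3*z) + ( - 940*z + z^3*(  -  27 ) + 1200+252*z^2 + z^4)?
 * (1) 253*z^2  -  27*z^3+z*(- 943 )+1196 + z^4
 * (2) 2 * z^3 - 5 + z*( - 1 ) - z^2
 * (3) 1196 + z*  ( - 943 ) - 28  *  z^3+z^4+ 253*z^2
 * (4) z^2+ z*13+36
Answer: 1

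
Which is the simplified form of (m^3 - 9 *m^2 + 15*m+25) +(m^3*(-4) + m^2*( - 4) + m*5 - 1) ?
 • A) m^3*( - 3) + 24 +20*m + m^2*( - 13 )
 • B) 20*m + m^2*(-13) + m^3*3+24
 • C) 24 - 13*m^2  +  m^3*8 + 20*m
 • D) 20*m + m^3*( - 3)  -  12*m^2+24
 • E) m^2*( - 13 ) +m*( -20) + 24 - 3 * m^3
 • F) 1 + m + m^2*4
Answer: A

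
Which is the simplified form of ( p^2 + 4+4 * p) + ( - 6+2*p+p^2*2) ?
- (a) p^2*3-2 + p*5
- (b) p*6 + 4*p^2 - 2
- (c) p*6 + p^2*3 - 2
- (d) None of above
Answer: c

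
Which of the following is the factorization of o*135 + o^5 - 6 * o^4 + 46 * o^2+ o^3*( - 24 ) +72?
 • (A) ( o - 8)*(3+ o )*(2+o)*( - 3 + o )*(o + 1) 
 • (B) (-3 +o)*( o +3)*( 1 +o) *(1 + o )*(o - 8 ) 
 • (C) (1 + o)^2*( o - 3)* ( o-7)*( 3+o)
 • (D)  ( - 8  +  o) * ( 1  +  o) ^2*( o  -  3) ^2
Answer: B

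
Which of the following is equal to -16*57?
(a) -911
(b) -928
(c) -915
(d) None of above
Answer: d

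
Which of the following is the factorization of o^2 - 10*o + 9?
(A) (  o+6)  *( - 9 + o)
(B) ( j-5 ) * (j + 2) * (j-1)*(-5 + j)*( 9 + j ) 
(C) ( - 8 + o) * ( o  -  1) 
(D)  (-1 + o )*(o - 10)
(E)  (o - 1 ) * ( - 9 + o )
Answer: E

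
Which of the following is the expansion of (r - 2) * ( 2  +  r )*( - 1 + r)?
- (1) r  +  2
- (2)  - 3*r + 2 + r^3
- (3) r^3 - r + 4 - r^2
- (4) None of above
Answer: 4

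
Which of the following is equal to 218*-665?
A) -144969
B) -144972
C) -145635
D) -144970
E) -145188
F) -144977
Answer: D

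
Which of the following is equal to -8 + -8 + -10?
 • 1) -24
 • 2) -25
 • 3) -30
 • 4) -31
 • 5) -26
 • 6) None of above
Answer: 5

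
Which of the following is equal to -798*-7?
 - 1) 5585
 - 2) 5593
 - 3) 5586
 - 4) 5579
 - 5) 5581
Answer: 3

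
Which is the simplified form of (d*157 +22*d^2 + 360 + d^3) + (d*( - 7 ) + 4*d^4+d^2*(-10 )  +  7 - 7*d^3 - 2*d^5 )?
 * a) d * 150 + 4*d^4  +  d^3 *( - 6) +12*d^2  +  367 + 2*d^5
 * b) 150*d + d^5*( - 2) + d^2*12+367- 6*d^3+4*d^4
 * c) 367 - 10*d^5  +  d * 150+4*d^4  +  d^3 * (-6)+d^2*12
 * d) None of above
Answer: b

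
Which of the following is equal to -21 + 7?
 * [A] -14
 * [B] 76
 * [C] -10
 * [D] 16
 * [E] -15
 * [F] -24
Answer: A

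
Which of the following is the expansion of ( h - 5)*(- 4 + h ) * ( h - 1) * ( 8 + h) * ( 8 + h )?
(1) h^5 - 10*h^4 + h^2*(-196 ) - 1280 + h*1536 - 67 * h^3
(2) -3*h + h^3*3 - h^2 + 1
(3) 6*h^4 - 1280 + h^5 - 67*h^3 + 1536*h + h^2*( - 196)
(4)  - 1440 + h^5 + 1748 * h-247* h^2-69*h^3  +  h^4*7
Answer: 3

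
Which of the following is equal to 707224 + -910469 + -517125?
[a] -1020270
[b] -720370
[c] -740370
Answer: b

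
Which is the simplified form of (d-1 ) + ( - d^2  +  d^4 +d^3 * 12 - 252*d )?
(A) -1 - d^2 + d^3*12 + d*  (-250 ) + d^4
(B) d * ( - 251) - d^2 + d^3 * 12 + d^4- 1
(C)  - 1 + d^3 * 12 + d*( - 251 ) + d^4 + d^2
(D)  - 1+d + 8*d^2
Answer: B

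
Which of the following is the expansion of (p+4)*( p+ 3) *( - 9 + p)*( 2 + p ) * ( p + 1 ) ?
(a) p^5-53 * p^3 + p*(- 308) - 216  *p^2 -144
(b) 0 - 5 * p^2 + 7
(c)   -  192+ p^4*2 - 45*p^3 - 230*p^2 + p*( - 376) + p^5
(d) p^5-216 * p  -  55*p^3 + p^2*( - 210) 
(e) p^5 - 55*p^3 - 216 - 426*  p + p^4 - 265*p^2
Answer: e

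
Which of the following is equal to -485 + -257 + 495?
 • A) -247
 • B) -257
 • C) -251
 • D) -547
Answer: A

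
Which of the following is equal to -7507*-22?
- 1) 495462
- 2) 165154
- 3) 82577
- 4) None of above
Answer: 2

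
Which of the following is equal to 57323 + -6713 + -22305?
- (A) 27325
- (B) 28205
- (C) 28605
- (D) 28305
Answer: D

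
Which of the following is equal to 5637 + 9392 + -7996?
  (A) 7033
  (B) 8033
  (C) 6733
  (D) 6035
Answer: A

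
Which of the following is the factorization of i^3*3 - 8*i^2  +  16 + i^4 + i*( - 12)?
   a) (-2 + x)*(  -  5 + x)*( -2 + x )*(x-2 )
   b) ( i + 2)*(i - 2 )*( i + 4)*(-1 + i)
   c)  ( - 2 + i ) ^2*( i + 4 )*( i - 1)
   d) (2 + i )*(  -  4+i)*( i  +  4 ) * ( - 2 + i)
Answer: b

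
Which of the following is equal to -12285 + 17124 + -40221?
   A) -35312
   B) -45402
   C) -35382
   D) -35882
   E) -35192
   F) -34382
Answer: C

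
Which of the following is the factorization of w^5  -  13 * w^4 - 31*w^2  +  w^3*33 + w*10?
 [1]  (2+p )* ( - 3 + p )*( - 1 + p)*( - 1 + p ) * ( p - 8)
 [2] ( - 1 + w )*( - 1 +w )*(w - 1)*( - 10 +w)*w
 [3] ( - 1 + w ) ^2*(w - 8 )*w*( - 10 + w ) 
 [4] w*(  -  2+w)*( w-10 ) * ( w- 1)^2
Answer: 2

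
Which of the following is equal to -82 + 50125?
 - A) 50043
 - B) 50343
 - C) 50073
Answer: A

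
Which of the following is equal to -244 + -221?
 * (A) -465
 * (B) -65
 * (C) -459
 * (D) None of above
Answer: A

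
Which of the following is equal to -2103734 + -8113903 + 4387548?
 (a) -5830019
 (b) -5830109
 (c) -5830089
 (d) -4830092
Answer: c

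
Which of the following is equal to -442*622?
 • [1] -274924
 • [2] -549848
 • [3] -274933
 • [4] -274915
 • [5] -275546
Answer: 1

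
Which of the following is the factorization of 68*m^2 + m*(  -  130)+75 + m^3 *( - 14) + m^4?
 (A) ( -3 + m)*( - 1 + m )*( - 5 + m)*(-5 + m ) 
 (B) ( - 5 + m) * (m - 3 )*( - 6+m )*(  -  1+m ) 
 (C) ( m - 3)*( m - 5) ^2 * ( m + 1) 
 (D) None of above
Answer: A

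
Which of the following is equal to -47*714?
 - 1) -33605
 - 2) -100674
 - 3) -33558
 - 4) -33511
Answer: 3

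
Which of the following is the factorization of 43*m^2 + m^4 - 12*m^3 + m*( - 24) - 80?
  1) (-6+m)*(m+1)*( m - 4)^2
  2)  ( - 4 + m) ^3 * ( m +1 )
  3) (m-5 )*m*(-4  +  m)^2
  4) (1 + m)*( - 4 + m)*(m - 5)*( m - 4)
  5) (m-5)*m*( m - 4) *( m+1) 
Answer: 4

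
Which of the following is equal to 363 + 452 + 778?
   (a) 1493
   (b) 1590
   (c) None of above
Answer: c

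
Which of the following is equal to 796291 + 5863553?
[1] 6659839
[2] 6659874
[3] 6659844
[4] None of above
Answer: 3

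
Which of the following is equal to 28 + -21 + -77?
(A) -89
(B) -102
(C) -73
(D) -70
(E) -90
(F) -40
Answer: D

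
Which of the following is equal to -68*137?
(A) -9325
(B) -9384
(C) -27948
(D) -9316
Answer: D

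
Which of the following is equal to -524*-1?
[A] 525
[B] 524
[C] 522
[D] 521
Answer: B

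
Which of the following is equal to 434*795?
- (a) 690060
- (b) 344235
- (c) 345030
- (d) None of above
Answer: c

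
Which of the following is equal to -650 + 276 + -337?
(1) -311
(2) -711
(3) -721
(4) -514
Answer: 2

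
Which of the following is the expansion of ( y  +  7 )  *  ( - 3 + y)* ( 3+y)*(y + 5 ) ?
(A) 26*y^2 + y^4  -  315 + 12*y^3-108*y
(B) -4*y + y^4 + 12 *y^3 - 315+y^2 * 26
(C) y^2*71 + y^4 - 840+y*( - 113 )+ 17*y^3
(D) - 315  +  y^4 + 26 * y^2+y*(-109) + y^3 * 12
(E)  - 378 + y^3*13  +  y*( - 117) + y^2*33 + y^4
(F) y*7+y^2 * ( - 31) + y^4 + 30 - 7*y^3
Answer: A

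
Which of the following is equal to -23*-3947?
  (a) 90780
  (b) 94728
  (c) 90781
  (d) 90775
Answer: c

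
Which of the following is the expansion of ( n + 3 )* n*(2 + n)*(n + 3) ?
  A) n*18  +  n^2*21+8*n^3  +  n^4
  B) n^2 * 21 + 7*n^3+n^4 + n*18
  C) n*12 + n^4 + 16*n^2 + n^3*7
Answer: A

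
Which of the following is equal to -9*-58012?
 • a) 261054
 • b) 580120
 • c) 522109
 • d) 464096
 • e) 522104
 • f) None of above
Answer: f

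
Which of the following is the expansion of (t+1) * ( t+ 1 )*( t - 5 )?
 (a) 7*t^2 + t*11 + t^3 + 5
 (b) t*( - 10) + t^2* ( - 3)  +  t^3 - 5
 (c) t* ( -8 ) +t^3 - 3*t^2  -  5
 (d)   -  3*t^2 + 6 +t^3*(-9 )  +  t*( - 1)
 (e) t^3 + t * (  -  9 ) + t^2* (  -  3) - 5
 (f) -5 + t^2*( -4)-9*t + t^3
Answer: e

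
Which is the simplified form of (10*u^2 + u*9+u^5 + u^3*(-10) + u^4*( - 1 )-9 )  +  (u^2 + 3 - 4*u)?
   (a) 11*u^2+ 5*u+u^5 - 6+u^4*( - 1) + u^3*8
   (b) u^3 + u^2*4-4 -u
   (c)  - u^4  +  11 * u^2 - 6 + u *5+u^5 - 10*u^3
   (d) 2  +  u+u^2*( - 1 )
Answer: c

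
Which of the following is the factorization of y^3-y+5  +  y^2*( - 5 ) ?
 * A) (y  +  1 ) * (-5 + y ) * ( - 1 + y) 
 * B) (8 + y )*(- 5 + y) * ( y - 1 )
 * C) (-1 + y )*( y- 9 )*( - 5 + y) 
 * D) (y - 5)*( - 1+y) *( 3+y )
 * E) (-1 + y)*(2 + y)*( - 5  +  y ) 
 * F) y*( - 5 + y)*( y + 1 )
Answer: A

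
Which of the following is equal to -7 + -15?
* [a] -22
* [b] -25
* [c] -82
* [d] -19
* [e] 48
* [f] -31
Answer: a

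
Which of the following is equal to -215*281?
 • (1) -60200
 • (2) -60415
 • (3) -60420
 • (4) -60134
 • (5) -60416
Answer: 2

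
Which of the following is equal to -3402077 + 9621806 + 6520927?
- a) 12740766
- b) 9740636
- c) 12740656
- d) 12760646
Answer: c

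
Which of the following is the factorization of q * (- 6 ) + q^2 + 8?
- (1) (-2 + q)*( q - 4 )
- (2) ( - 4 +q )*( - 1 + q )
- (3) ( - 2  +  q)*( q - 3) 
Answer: 1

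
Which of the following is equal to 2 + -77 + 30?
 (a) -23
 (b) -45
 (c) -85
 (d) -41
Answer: b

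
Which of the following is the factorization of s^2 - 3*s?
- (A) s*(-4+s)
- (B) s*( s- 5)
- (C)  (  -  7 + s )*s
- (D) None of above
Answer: D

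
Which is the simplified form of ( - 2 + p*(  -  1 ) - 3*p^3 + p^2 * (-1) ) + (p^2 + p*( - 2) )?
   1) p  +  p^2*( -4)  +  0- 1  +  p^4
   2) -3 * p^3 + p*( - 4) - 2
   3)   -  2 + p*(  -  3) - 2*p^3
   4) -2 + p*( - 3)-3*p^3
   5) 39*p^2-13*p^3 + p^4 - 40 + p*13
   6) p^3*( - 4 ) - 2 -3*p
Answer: 4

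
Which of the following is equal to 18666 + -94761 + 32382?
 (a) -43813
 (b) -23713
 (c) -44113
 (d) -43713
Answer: d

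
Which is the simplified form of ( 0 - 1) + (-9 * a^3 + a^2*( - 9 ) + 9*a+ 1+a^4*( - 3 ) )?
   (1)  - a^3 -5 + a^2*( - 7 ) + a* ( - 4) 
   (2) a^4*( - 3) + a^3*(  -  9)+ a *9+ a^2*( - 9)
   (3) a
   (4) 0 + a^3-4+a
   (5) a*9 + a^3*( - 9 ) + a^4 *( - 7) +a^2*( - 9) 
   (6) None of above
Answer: 2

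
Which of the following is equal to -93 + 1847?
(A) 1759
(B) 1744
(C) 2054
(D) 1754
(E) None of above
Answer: D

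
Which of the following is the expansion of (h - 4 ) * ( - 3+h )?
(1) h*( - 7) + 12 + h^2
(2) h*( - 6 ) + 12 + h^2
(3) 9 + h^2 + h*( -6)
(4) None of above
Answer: 1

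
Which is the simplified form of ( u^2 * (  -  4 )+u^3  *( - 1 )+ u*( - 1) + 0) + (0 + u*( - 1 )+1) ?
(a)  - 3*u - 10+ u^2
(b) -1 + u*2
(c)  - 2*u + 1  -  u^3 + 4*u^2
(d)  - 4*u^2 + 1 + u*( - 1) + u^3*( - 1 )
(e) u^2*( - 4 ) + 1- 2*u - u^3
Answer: e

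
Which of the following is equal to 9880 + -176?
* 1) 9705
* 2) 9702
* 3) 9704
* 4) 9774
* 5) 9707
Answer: 3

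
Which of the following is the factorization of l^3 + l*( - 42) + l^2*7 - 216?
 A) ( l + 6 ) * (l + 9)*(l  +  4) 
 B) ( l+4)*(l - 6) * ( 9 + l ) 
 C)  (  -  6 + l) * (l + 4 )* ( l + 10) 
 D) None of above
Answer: B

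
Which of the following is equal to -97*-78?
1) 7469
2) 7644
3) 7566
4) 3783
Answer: 3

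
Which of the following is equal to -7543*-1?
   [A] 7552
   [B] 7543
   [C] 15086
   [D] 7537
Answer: B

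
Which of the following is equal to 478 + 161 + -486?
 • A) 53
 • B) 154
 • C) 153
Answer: C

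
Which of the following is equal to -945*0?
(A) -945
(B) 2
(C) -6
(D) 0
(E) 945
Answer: D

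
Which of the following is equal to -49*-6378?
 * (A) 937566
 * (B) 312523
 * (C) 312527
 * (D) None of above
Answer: D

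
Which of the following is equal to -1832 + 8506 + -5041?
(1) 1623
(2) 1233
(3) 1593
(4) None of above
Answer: 4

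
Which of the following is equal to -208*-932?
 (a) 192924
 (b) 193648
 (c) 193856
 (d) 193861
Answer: c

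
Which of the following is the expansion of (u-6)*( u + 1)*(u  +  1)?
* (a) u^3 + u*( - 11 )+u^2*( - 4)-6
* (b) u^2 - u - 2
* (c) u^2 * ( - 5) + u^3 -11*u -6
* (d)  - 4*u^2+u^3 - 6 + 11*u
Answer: a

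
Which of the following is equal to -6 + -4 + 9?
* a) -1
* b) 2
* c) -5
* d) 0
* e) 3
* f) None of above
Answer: a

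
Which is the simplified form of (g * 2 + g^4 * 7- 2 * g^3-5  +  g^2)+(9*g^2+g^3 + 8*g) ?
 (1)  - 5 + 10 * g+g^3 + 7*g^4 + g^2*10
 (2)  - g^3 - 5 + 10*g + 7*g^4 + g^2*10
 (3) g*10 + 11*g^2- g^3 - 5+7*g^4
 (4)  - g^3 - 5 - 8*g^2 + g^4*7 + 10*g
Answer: 2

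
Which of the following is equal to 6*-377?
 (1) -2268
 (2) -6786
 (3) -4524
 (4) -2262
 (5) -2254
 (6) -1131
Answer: 4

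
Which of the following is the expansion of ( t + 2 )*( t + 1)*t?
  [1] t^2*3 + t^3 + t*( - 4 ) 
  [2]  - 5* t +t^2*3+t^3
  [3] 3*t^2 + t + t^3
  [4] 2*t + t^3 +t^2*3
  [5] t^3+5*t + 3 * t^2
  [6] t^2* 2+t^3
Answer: 4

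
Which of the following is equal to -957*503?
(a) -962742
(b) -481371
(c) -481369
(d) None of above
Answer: b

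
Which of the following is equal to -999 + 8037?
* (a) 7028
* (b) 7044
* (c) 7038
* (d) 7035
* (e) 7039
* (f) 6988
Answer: c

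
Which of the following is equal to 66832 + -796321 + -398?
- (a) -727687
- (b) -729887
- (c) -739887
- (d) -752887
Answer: b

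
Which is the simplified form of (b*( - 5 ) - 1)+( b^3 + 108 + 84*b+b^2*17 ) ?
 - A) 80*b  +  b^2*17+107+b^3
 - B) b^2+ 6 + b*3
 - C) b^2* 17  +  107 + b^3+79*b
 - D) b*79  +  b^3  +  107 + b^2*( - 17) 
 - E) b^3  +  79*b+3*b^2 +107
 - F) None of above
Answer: C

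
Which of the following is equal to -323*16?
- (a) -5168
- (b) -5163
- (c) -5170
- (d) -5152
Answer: a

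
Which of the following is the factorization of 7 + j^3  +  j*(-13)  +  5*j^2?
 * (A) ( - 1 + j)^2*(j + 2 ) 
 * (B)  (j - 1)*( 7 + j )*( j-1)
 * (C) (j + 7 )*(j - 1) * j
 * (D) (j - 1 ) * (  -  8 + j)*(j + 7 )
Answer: B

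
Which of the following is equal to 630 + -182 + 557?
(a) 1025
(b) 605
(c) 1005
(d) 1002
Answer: c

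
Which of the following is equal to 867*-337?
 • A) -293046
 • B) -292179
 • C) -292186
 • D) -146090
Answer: B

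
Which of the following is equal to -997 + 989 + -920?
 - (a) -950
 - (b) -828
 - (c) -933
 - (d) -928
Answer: d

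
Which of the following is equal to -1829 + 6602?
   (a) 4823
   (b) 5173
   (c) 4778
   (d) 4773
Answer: d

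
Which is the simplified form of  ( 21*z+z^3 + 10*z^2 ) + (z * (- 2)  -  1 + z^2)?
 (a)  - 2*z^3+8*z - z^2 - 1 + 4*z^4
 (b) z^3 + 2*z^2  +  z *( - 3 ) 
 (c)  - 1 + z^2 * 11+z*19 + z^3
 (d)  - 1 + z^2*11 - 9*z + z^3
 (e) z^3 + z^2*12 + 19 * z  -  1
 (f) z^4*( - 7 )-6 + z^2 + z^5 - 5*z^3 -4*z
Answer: c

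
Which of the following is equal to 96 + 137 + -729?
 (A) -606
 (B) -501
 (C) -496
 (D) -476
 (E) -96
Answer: C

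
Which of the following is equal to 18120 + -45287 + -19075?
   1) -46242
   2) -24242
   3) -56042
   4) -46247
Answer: 1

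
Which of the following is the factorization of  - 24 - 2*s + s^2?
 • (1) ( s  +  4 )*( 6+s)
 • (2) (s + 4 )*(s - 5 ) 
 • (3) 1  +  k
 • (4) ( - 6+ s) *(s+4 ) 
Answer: 4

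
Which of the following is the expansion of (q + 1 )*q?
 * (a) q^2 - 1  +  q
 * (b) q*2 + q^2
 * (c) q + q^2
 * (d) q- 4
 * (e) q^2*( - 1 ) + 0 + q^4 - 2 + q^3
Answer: c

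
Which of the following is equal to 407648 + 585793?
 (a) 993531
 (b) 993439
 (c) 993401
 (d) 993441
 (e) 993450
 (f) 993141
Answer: d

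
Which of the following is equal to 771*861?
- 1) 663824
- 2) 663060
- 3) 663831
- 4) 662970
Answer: 3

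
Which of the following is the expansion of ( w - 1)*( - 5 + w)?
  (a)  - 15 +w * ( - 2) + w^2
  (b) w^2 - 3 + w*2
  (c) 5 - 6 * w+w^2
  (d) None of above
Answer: c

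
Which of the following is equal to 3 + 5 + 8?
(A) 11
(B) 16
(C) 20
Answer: B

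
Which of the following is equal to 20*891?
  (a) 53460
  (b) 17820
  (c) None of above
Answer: b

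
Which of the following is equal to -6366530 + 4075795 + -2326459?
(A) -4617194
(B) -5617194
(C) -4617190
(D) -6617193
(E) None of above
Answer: A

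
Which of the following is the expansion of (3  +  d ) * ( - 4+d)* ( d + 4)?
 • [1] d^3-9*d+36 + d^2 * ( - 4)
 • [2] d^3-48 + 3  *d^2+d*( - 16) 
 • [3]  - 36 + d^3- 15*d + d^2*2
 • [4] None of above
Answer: 2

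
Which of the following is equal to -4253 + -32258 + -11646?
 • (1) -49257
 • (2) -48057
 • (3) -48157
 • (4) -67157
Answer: 3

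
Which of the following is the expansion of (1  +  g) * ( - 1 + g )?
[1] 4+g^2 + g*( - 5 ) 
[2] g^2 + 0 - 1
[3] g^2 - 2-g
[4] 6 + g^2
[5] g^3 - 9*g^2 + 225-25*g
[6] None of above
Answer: 6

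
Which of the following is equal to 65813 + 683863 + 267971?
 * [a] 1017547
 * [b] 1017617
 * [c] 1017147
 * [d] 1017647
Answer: d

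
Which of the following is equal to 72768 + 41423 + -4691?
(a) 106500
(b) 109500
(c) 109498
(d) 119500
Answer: b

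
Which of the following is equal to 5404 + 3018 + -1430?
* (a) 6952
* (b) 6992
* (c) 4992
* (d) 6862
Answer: b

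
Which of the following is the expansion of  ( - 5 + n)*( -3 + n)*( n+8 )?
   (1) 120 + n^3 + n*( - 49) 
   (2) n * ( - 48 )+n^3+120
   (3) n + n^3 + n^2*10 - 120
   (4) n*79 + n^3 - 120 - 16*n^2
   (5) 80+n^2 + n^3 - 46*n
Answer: 1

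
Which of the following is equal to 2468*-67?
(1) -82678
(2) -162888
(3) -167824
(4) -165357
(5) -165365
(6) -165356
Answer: 6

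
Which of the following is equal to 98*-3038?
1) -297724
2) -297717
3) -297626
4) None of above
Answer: 1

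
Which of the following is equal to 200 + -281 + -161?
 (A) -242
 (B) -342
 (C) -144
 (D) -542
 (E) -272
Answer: A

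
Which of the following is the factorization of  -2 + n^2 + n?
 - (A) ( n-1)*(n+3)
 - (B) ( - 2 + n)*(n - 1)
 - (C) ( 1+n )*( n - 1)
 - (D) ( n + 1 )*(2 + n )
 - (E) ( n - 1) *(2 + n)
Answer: E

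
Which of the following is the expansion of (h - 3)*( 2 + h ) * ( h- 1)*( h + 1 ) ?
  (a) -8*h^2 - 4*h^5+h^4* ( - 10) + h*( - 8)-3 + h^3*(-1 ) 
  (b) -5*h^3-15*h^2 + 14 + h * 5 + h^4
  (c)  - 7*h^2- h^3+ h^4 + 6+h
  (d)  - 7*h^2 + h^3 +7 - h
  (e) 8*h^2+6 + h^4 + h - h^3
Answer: c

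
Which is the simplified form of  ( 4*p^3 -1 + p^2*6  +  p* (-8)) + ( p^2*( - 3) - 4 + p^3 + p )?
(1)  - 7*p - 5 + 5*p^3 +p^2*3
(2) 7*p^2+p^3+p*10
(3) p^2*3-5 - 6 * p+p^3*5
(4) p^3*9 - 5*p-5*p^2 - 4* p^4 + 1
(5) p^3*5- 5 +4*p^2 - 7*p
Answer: 1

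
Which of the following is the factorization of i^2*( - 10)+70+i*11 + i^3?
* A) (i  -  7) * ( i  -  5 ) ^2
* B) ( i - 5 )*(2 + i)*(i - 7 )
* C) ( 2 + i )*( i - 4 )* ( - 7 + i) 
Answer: B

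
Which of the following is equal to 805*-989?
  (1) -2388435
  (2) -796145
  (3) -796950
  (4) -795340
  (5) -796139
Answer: 2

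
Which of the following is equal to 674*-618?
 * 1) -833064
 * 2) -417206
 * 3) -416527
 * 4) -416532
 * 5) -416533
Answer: 4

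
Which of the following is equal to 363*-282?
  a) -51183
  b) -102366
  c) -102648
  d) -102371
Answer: b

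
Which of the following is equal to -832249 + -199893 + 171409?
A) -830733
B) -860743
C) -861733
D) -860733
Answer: D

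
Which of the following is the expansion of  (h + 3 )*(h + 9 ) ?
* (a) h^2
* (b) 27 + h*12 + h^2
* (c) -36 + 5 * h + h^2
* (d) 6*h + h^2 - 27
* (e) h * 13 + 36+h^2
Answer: b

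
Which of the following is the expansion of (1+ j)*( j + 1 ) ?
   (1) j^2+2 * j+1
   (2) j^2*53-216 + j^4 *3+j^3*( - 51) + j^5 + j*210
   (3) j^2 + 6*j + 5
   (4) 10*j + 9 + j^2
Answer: 1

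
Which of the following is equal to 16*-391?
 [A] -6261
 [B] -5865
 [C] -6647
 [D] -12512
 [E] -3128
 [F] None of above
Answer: F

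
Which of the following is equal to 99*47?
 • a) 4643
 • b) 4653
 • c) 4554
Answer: b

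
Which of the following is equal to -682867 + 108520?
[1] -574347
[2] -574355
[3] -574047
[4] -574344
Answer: 1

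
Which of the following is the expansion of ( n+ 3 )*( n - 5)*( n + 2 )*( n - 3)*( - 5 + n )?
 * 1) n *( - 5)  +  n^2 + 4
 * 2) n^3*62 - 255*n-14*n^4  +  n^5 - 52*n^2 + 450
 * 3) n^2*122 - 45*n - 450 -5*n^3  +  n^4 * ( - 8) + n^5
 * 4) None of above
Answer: 4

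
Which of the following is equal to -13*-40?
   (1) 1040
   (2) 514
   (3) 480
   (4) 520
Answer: 4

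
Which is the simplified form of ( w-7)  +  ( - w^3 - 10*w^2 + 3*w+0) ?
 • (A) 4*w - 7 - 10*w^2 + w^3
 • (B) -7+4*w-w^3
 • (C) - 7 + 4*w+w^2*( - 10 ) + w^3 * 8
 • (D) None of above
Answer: D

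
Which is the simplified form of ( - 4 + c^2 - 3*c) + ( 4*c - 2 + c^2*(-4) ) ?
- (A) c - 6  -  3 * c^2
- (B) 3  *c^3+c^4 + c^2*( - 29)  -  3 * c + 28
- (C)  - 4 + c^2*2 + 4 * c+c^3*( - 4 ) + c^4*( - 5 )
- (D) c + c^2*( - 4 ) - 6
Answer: A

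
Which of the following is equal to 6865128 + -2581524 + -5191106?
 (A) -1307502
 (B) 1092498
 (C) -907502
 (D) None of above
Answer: C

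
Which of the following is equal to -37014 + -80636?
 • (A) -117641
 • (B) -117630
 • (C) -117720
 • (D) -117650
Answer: D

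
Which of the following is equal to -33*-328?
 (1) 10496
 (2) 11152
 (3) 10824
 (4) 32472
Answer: 3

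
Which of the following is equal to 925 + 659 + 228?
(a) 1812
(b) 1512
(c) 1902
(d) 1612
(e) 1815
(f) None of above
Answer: a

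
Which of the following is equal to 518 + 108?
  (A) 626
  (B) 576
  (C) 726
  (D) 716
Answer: A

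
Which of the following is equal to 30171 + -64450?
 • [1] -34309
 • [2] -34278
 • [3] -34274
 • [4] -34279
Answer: 4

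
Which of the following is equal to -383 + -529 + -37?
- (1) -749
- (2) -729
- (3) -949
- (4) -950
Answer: 3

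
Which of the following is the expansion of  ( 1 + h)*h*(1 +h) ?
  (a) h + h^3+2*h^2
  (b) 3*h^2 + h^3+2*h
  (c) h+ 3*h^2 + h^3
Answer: a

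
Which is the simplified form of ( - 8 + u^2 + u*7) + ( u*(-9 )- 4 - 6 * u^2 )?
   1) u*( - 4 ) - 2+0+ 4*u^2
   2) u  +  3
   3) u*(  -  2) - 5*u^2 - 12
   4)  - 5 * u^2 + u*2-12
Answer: 3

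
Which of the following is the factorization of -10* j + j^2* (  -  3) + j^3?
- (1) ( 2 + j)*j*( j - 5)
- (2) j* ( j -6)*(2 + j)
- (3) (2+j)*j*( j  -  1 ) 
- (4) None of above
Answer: 1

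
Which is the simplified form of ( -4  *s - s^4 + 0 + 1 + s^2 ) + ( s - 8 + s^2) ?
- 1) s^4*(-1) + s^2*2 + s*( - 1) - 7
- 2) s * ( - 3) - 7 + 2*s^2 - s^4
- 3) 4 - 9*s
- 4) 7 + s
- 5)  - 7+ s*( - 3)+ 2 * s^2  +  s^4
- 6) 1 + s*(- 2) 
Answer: 2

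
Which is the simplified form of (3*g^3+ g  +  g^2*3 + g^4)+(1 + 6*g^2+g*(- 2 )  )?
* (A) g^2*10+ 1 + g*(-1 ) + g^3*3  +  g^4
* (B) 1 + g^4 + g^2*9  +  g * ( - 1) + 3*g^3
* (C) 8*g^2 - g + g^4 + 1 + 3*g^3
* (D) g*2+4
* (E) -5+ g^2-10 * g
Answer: B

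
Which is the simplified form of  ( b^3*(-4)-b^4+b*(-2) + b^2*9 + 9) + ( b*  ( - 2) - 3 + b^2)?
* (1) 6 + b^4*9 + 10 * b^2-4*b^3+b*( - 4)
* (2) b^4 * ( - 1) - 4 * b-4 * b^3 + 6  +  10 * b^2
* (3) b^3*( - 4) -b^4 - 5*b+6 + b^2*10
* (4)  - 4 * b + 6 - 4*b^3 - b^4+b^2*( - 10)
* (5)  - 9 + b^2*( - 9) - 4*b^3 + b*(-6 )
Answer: 2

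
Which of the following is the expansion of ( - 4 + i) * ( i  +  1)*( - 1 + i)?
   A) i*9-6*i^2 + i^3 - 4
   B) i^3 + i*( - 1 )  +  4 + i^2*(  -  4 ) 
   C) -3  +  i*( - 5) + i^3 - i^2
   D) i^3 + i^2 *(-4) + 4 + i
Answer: B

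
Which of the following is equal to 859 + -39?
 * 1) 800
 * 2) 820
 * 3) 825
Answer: 2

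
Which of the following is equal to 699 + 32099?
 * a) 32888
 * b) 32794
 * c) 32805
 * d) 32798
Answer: d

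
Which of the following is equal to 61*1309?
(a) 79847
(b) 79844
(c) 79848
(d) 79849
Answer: d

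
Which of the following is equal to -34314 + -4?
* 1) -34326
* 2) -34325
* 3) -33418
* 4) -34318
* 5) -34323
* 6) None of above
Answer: 4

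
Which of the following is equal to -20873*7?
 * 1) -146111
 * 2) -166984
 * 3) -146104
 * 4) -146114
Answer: 1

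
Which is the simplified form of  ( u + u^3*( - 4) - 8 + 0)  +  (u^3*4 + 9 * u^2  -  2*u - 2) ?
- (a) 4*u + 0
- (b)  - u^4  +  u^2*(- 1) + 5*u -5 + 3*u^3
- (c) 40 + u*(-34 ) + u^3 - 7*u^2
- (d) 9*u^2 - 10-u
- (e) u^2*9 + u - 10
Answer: d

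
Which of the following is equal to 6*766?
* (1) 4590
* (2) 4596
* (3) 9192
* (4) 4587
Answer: 2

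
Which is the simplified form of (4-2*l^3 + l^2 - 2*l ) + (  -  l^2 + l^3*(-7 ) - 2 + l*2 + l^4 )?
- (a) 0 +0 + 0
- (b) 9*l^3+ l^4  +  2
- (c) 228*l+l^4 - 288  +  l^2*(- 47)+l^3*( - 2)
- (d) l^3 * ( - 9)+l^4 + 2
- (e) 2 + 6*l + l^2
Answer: d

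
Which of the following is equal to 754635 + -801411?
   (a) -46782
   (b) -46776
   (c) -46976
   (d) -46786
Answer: b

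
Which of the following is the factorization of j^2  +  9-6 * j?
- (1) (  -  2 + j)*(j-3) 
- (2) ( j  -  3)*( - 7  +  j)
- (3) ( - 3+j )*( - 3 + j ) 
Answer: 3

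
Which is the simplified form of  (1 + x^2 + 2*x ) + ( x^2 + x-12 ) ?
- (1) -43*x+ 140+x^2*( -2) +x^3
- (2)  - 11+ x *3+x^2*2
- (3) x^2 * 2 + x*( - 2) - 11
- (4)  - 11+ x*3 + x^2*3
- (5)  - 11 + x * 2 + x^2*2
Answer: 2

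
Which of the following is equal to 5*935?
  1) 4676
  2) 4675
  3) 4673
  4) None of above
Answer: 2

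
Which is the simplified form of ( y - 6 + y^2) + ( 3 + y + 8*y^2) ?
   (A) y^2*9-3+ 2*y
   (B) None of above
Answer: A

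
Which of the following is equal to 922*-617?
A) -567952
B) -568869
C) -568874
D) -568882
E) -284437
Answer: C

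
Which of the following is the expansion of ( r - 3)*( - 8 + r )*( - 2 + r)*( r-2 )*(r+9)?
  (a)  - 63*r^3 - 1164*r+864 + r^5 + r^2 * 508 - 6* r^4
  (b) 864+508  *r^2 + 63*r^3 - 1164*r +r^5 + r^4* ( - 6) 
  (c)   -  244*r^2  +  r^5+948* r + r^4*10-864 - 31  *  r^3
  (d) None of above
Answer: a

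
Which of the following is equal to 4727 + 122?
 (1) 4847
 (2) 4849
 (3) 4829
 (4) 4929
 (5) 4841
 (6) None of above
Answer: 2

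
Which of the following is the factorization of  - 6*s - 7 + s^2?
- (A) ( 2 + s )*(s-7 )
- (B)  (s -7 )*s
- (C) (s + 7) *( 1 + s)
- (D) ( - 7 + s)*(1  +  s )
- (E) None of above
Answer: D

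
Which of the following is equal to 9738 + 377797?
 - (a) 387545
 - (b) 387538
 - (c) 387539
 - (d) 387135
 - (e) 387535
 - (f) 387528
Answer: e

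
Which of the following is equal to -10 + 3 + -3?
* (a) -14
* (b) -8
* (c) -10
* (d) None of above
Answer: c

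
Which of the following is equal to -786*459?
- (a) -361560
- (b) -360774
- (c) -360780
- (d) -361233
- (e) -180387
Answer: b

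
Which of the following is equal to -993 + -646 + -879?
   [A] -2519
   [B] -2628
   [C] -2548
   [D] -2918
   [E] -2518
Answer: E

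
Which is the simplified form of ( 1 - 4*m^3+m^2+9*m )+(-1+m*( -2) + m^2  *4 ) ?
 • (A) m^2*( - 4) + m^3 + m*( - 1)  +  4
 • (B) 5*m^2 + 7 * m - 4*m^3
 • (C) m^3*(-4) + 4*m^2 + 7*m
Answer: B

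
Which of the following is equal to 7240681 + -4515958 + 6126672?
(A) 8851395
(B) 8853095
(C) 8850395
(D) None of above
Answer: A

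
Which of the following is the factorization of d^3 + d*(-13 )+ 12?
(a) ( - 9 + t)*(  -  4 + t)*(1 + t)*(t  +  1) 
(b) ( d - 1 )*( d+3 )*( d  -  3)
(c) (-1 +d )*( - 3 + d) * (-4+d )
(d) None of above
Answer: d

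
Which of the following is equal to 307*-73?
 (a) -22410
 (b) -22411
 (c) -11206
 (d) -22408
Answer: b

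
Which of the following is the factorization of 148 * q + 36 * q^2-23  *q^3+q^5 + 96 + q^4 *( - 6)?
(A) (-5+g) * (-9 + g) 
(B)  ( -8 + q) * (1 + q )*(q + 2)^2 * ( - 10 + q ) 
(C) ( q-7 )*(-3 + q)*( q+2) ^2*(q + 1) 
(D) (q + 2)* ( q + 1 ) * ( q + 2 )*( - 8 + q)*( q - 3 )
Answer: D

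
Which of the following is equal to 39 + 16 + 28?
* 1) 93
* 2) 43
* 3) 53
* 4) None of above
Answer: 4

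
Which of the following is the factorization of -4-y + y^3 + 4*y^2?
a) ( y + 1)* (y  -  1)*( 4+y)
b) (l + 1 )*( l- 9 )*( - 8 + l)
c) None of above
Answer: a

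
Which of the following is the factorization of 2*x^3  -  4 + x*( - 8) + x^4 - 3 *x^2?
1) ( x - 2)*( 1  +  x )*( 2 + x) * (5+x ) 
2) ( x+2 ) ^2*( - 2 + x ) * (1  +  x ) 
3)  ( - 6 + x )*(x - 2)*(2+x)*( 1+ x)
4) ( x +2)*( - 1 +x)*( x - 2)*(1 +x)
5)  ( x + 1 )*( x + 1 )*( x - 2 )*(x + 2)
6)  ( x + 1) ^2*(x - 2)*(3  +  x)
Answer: 5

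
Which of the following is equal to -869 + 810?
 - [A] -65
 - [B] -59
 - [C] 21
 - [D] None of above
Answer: B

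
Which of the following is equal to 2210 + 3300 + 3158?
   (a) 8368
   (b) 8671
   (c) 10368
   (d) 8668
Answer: d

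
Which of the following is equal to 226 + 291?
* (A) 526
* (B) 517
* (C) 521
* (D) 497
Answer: B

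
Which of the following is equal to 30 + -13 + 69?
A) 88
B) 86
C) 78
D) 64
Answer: B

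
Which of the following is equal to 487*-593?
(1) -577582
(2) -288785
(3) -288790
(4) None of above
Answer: 4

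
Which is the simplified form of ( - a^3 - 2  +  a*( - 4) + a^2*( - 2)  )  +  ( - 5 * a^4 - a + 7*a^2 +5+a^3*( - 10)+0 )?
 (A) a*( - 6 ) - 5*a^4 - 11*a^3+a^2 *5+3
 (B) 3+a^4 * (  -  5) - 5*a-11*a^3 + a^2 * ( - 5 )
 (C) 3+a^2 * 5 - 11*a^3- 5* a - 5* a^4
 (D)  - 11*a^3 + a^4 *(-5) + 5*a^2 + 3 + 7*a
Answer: C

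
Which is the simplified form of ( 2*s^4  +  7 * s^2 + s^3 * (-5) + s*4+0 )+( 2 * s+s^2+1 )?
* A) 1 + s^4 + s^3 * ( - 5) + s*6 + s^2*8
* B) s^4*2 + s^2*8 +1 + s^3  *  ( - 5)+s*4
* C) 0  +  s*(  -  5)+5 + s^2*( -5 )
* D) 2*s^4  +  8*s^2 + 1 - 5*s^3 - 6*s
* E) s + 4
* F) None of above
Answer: F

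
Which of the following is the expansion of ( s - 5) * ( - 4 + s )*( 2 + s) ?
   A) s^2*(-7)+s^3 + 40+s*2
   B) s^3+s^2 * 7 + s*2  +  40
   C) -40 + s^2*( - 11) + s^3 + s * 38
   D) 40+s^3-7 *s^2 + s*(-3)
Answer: A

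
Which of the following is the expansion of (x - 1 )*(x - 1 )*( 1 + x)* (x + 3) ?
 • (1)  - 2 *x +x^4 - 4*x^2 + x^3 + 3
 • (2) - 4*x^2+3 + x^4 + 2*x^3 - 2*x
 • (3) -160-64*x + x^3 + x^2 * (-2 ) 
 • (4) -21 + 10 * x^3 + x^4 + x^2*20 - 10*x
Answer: 2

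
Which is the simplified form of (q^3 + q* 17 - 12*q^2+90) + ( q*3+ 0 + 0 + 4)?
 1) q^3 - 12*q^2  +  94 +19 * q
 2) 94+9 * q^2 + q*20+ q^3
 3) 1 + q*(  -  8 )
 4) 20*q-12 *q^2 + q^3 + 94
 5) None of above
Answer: 4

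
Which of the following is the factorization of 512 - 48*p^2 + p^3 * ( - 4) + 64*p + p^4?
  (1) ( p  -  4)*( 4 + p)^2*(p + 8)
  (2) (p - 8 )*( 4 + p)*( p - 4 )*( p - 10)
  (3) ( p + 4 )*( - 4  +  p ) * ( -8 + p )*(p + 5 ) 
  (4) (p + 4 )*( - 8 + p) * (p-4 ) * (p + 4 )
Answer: 4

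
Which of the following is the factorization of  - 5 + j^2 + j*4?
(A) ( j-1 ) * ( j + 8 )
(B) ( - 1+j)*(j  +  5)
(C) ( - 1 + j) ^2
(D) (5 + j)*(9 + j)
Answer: B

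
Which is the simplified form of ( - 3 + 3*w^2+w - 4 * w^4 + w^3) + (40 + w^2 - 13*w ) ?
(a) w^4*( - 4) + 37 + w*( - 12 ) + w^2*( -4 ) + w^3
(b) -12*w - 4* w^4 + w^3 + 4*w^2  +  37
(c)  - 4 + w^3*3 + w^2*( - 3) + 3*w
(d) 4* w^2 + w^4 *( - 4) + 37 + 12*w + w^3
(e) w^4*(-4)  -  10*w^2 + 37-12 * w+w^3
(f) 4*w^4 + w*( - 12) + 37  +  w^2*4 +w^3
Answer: b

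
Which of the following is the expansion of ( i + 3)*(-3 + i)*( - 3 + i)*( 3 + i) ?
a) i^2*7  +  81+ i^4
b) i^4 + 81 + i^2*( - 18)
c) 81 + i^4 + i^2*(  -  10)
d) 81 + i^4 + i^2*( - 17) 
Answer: b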